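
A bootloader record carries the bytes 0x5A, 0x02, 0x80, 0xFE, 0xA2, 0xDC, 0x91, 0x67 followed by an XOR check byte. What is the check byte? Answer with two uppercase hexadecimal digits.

XOR the bytes together:
  start with 0x5A
  0x5A ⊕ 0x02 = 0x58
  0x58 ⊕ 0x80 = 0xD8
  0xD8 ⊕ 0xFE = 0x26
  0x26 ⊕ 0xA2 = 0x84
  0x84 ⊕ 0xDC = 0x58
  0x58 ⊕ 0x91 = 0xC9
  0xC9 ⊕ 0x67 = 0xAE

AE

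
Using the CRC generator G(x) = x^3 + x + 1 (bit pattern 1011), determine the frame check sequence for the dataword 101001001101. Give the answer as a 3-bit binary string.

011

Append 3 zeros: 101001001101000. Divide by 1011 (XOR where the leading bit is 1):
  pos 0: 1010 XOR 1011 = 0001
  pos 3: 1010 XOR 1011 = 0001
  pos 6: 1011 XOR 1011 = 0000
  pos 11: 1000 XOR 1011 = 0011
Remainder (last 3 bits) = 011. This is the CRC / FCS.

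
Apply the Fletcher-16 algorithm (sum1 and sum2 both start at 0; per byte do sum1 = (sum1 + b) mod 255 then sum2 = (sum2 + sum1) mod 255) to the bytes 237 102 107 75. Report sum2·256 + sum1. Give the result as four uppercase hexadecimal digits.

Running sums (mod 255):
  after byte 0 (237): sum1=237, sum2=237
  after byte 1 (102): sum1=84, sum2=66
  after byte 2 (107): sum1=191, sum2=2
  after byte 3 (75): sum1=11, sum2=13
Checksum = sum2·256 + sum1 = 13·256 + 11 = 3339 = 0x0D0B.

0D0B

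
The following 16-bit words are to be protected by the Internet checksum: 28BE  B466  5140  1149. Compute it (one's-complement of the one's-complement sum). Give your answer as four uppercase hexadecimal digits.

One's-complement addition (fold any carry out of bit 15 back into bit 0):
  0x28BE + 0xB466 = 0x0DD24
  0xDD24 + 0x5140 = 0x12E64 → wrap carry → 0x2E65
  0x2E65 + 0x1149 = 0x03FAE
One's-complement sum = 0x3FAE.
Checksum = ~0x3FAE & 0xFFFF = 0xC051.

C051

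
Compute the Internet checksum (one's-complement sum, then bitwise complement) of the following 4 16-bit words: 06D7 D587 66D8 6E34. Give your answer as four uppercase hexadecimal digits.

4E94

One's-complement addition (fold any carry out of bit 15 back into bit 0):
  0x06D7 + 0xD587 = 0x0DC5E
  0xDC5E + 0x66D8 = 0x14336 → wrap carry → 0x4337
  0x4337 + 0x6E34 = 0x0B16B
One's-complement sum = 0xB16B.
Checksum = ~0xB16B & 0xFFFF = 0x4E94.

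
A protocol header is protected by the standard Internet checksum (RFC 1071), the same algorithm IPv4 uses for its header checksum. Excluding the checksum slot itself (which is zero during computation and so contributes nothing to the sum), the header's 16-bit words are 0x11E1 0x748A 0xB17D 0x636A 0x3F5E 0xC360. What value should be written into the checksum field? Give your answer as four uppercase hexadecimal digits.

One's-complement addition (fold any carry out of bit 15 back into bit 0):
  0x11E1 + 0x748A = 0x0866B
  0x866B + 0xB17D = 0x137E8 → wrap carry → 0x37E9
  0x37E9 + 0x636A = 0x09B53
  0x9B53 + 0x3F5E = 0x0DAB1
  0xDAB1 + 0xC360 = 0x19E11 → wrap carry → 0x9E12
One's-complement sum = 0x9E12.
Checksum = ~0x9E12 & 0xFFFF = 0x61ED.

61ED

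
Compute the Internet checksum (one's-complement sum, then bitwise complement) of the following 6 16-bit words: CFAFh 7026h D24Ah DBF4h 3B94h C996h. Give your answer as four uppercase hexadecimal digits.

One's-complement addition (fold any carry out of bit 15 back into bit 0):
  0xCFAF + 0x7026 = 0x13FD5 → wrap carry → 0x3FD6
  0x3FD6 + 0xD24A = 0x11220 → wrap carry → 0x1221
  0x1221 + 0xDBF4 = 0x0EE15
  0xEE15 + 0x3B94 = 0x129A9 → wrap carry → 0x29AA
  0x29AA + 0xC996 = 0x0F340
One's-complement sum = 0xF340.
Checksum = ~0xF340 & 0xFFFF = 0x0CBF.

0CBF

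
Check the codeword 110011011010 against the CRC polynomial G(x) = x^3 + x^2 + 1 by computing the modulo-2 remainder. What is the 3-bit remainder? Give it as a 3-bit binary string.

Modulo-2 division of 110011011010 by 1101:
  pos 0: 1100 XOR 1101 = 0001
  pos 3: 1110 XOR 1101 = 0011
  pos 5: 1111 XOR 1101 = 0010
  pos 7: 1001 XOR 1101 = 0100
  pos 8: 1000 XOR 1101 = 0101
Remainder = 101 (nonzero — an error is detected).

101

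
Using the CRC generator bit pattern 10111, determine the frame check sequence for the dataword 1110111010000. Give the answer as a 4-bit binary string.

0100

Append 4 zeros: 11101110100000000. Divide by 10111 (XOR where the leading bit is 1):
  pos 0: 11101 XOR 10111 = 01010
  pos 1: 10101 XOR 10111 = 00010
  pos 4: 10101 XOR 10111 = 00010
  pos 7: 10000 XOR 10111 = 00111
  pos 9: 11100 XOR 10111 = 01011
  pos 10: 10110 XOR 10111 = 00001
Remainder (last 4 bits) = 0100. This is the CRC / FCS.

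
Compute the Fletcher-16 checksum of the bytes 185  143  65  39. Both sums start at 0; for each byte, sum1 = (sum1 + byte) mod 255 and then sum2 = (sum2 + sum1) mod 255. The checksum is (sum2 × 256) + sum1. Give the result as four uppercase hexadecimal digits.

3FB1

Running sums (mod 255):
  after byte 0 (185): sum1=185, sum2=185
  after byte 1 (143): sum1=73, sum2=3
  after byte 2 (65): sum1=138, sum2=141
  after byte 3 (39): sum1=177, sum2=63
Checksum = sum2·256 + sum1 = 63·256 + 177 = 16305 = 0x3FB1.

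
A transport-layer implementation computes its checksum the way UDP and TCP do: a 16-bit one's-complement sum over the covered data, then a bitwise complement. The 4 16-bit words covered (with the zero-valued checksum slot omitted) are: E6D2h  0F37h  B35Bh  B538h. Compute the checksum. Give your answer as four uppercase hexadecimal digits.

One's-complement addition (fold any carry out of bit 15 back into bit 0):
  0xE6D2 + 0x0F37 = 0x0F609
  0xF609 + 0xB35B = 0x1A964 → wrap carry → 0xA965
  0xA965 + 0xB538 = 0x15E9D → wrap carry → 0x5E9E
One's-complement sum = 0x5E9E.
Checksum = ~0x5E9E & 0xFFFF = 0xA161.

A161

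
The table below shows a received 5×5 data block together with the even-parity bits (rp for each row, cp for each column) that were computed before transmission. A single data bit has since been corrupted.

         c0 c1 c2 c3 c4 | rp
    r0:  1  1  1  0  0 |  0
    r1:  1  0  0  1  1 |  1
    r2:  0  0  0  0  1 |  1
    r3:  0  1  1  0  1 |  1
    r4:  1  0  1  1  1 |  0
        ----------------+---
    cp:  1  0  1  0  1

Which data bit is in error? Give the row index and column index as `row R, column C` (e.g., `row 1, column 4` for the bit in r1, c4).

Recompute each row's even parity and compare to rp:
  r0: data parity 1, sent rp 0 → mismatch
  r1: data parity 1, sent rp 1 → ok
  r2: data parity 1, sent rp 1 → ok
  r3: data parity 1, sent rp 1 → ok
  r4: data parity 0, sent rp 0 → ok
Recompute each column's even parity and compare to cp:
  c0: data parity 1, sent cp 1 → ok
  c1: data parity 0, sent cp 0 → ok
  c2: data parity 1, sent cp 1 → ok
  c3: data parity 0, sent cp 0 → ok
  c4: data parity 0, sent cp 1 → mismatch
Exactly one row (r0) and one column (c4) fail → the flipped bit is at their intersection.

row 0, column 4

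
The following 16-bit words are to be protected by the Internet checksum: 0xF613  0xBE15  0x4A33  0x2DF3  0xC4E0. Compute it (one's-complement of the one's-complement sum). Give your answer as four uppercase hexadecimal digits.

One's-complement addition (fold any carry out of bit 15 back into bit 0):
  0xF613 + 0xBE15 = 0x1B428 → wrap carry → 0xB429
  0xB429 + 0x4A33 = 0x0FE5C
  0xFE5C + 0x2DF3 = 0x12C4F → wrap carry → 0x2C50
  0x2C50 + 0xC4E0 = 0x0F130
One's-complement sum = 0xF130.
Checksum = ~0xF130 & 0xFFFF = 0x0ECF.

0ECF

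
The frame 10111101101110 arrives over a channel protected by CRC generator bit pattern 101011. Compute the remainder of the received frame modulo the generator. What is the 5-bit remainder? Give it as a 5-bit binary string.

Modulo-2 division of 10111101101110 by 101011:
  pos 0: 101111 XOR 101011 = 000100
  pos 3: 100011 XOR 101011 = 001000
  pos 5: 100001 XOR 101011 = 001010
  pos 7: 101011 XOR 101011 = 000000
Remainder = 00000 (zero — the frame passes the CRC check).

00000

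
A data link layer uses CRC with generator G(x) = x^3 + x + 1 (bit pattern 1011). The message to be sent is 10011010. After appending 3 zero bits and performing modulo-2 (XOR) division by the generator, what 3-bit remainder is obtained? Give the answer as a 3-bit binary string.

001

Append 3 zeros: 10011010000. Divide by 1011 (XOR where the leading bit is 1):
  pos 0: 1001 XOR 1011 = 0010
  pos 2: 1010 XOR 1011 = 0001
  pos 5: 1100 XOR 1011 = 0111
  pos 6: 1110 XOR 1011 = 0101
  pos 7: 1010 XOR 1011 = 0001
Remainder (last 3 bits) = 001. This is the CRC / FCS.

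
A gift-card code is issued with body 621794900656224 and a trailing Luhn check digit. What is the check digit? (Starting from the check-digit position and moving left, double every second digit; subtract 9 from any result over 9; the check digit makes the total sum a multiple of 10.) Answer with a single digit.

7

Partial digits right→left: 4 2 2 6 5 6 0 0 9 4 9 7 1 2 6
Double every second digit counting from the check-digit position (so the 1st, 3rd, 5th, ... of the partial from the right).
  doubled (with −9 where >9): 8 4 1 0 9 9 2 3 → sum 36
  kept as-is: 2 6 6 0 4 7 2 → sum 27
Total = 36 + 27 = 63.
Check digit = (10 − (63 mod 10)) mod 10 = 7.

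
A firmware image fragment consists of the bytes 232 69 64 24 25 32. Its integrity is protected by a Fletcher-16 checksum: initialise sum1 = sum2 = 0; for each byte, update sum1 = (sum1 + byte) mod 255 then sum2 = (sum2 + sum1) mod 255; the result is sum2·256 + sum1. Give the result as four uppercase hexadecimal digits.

Running sums (mod 255):
  after byte 0 (232): sum1=232, sum2=232
  after byte 1 (69): sum1=46, sum2=23
  after byte 2 (64): sum1=110, sum2=133
  after byte 3 (24): sum1=134, sum2=12
  after byte 4 (25): sum1=159, sum2=171
  after byte 5 (32): sum1=191, sum2=107
Checksum = sum2·256 + sum1 = 107·256 + 191 = 27583 = 0x6BBF.

6BBF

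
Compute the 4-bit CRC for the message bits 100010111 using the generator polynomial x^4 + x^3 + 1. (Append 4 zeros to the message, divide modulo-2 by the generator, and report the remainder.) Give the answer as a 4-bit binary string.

Append 4 zeros: 1000101110000. Divide by 11001 (XOR where the leading bit is 1):
  pos 0: 10001 XOR 11001 = 01000
  pos 1: 10000 XOR 11001 = 01001
  pos 2: 10011 XOR 11001 = 01010
  pos 3: 10101 XOR 11001 = 01100
  pos 4: 11001 XOR 11001 = 00000
Remainder (last 4 bits) = 0000. This is the CRC / FCS.

0000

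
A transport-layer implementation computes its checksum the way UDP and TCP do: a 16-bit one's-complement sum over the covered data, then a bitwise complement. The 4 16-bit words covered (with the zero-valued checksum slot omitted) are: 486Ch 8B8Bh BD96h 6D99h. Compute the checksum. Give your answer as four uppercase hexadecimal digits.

One's-complement addition (fold any carry out of bit 15 back into bit 0):
  0x486C + 0x8B8B = 0x0D3F7
  0xD3F7 + 0xBD96 = 0x1918D → wrap carry → 0x918E
  0x918E + 0x6D99 = 0x0FF27
One's-complement sum = 0xFF27.
Checksum = ~0xFF27 & 0xFFFF = 0x00D8.

00D8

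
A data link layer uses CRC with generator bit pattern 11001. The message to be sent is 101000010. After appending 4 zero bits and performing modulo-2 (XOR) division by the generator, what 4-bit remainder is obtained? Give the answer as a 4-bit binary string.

Append 4 zeros: 1010000100000. Divide by 11001 (XOR where the leading bit is 1):
  pos 0: 10100 XOR 11001 = 01101
  pos 1: 11010 XOR 11001 = 00011
  pos 4: 11010 XOR 11001 = 00011
  pos 7: 11000 XOR 11001 = 00001
Remainder (last 4 bits) = 0010. This is the CRC / FCS.

0010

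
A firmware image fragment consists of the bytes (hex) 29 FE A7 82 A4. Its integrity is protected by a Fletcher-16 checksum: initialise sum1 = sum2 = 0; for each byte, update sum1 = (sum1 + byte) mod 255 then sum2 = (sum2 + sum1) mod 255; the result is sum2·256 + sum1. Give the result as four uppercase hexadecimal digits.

Running sums (mod 255):
  after byte 0 (29): sum1=41, sum2=41
  after byte 1 (FE): sum1=40, sum2=81
  after byte 2 (A7): sum1=207, sum2=33
  after byte 3 (82): sum1=82, sum2=115
  after byte 4 (A4): sum1=246, sum2=106
Checksum = sum2·256 + sum1 = 106·256 + 246 = 27382 = 0x6AF6.

6AF6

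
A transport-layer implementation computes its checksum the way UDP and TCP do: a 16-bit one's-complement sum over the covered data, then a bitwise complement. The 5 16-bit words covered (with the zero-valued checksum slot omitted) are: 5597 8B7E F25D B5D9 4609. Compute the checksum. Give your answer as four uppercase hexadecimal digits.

30A9

One's-complement addition (fold any carry out of bit 15 back into bit 0):
  0x5597 + 0x8B7E = 0x0E115
  0xE115 + 0xF25D = 0x1D372 → wrap carry → 0xD373
  0xD373 + 0xB5D9 = 0x1894C → wrap carry → 0x894D
  0x894D + 0x4609 = 0x0CF56
One's-complement sum = 0xCF56.
Checksum = ~0xCF56 & 0xFFFF = 0x30A9.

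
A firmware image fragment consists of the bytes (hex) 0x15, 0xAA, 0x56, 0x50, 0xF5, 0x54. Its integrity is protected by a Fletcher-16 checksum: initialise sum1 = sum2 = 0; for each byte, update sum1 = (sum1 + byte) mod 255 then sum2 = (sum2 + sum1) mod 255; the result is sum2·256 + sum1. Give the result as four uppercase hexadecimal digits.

5EB0

Running sums (mod 255):
  after byte 0 (0x15): sum1=21, sum2=21
  after byte 1 (0xAA): sum1=191, sum2=212
  after byte 2 (0x56): sum1=22, sum2=234
  after byte 3 (0x50): sum1=102, sum2=81
  after byte 4 (0xF5): sum1=92, sum2=173
  after byte 5 (0x54): sum1=176, sum2=94
Checksum = sum2·256 + sum1 = 94·256 + 176 = 24240 = 0x5EB0.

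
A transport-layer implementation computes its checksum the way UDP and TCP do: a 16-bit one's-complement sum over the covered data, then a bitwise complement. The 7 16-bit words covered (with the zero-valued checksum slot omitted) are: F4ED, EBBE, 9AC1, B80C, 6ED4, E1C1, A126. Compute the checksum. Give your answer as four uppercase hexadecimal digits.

DAC7

One's-complement addition (fold any carry out of bit 15 back into bit 0):
  0xF4ED + 0xEBBE = 0x1E0AB → wrap carry → 0xE0AC
  0xE0AC + 0x9AC1 = 0x17B6D → wrap carry → 0x7B6E
  0x7B6E + 0xB80C = 0x1337A → wrap carry → 0x337B
  0x337B + 0x6ED4 = 0x0A24F
  0xA24F + 0xE1C1 = 0x18410 → wrap carry → 0x8411
  0x8411 + 0xA126 = 0x12537 → wrap carry → 0x2538
One's-complement sum = 0x2538.
Checksum = ~0x2538 & 0xFFFF = 0xDAC7.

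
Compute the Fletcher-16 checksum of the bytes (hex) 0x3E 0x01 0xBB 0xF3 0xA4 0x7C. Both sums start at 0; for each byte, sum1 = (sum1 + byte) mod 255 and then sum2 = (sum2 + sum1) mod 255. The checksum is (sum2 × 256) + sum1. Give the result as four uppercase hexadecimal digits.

Running sums (mod 255):
  after byte 0 (0x3E): sum1=62, sum2=62
  after byte 1 (0x01): sum1=63, sum2=125
  after byte 2 (0xBB): sum1=250, sum2=120
  after byte 3 (0xF3): sum1=238, sum2=103
  after byte 4 (0xA4): sum1=147, sum2=250
  after byte 5 (0x7C): sum1=16, sum2=11
Checksum = sum2·256 + sum1 = 11·256 + 16 = 2832 = 0x0B10.

0B10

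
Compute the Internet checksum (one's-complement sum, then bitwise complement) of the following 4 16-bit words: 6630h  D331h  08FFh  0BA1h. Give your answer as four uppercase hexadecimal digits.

B1FD

One's-complement addition (fold any carry out of bit 15 back into bit 0):
  0x6630 + 0xD331 = 0x13961 → wrap carry → 0x3962
  0x3962 + 0x08FF = 0x04261
  0x4261 + 0x0BA1 = 0x04E02
One's-complement sum = 0x4E02.
Checksum = ~0x4E02 & 0xFFFF = 0xB1FD.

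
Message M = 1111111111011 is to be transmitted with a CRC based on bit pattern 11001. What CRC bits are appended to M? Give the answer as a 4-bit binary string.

Append 4 zeros: 11111111110110000. Divide by 11001 (XOR where the leading bit is 1):
  pos 0: 11111 XOR 11001 = 00110
  pos 2: 11011 XOR 11001 = 00010
  pos 5: 10111 XOR 11001 = 01110
  pos 6: 11100 XOR 11001 = 00101
  pos 8: 10111 XOR 11001 = 01110
  pos 9: 11100 XOR 11001 = 00101
  pos 11: 10100 XOR 11001 = 01101
  pos 12: 11010 XOR 11001 = 00011
Remainder (last 4 bits) = 0011. This is the CRC / FCS.

0011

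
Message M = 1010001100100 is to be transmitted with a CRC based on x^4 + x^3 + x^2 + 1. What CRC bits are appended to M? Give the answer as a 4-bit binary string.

Append 4 zeros: 10100011001000000. Divide by 11101 (XOR where the leading bit is 1):
  pos 0: 10100 XOR 11101 = 01001
  pos 1: 10010 XOR 11101 = 01111
  pos 2: 11111 XOR 11101 = 00010
  pos 5: 10100 XOR 11101 = 01001
  pos 6: 10011 XOR 11101 = 01110
  pos 7: 11100 XOR 11101 = 00001
  pos 11: 10000 XOR 11101 = 01101
  pos 12: 11010 XOR 11101 = 00111
Remainder (last 4 bits) = 0111. This is the CRC / FCS.

0111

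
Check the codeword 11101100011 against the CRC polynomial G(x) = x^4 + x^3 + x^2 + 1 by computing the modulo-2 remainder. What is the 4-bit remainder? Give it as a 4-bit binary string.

0100

Modulo-2 division of 11101100011 by 11101:
  pos 0: 11101 XOR 11101 = 00000
  pos 5: 10001 XOR 11101 = 01100
  pos 6: 11001 XOR 11101 = 00100
Remainder = 0100 (nonzero — an error is detected).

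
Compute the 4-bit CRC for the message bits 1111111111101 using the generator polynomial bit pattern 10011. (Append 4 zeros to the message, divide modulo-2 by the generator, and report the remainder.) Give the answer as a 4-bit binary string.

1010

Append 4 zeros: 11111111111010000. Divide by 10011 (XOR where the leading bit is 1):
  pos 0: 11111 XOR 10011 = 01100
  pos 1: 11001 XOR 10011 = 01010
  pos 2: 10101 XOR 10011 = 00110
  pos 4: 11011 XOR 10011 = 01000
  pos 5: 10001 XOR 10011 = 00010
  pos 8: 10101 XOR 10011 = 00110
  pos 10: 11000 XOR 10011 = 01011
  pos 11: 10110 XOR 10011 = 00101
Remainder (last 4 bits) = 1010. This is the CRC / FCS.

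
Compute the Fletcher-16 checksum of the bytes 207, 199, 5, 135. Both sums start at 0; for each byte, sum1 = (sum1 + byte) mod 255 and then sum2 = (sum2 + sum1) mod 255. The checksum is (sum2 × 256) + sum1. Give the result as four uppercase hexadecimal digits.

Running sums (mod 255):
  after byte 0 (207): sum1=207, sum2=207
  after byte 1 (199): sum1=151, sum2=103
  after byte 2 (5): sum1=156, sum2=4
  after byte 3 (135): sum1=36, sum2=40
Checksum = sum2·256 + sum1 = 40·256 + 36 = 10276 = 0x2824.

2824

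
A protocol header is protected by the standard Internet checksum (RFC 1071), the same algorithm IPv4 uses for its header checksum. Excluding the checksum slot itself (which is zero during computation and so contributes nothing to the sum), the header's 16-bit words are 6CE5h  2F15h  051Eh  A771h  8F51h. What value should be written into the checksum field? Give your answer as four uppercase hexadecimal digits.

2824

One's-complement addition (fold any carry out of bit 15 back into bit 0):
  0x6CE5 + 0x2F15 = 0x09BFA
  0x9BFA + 0x051E = 0x0A118
  0xA118 + 0xA771 = 0x14889 → wrap carry → 0x488A
  0x488A + 0x8F51 = 0x0D7DB
One's-complement sum = 0xD7DB.
Checksum = ~0xD7DB & 0xFFFF = 0x2824.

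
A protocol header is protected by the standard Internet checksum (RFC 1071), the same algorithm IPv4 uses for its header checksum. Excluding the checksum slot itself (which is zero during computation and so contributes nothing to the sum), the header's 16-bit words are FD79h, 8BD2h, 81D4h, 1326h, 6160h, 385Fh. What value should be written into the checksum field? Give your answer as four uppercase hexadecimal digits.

47F9

One's-complement addition (fold any carry out of bit 15 back into bit 0):
  0xFD79 + 0x8BD2 = 0x1894B → wrap carry → 0x894C
  0x894C + 0x81D4 = 0x10B20 → wrap carry → 0x0B21
  0x0B21 + 0x1326 = 0x01E47
  0x1E47 + 0x6160 = 0x07FA7
  0x7FA7 + 0x385F = 0x0B806
One's-complement sum = 0xB806.
Checksum = ~0xB806 & 0xFFFF = 0x47F9.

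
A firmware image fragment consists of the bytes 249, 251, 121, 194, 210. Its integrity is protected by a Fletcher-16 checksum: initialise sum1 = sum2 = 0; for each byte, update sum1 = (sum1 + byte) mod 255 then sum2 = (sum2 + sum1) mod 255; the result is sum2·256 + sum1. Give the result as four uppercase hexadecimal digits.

Running sums (mod 255):
  after byte 0 (249): sum1=249, sum2=249
  after byte 1 (251): sum1=245, sum2=239
  after byte 2 (121): sum1=111, sum2=95
  after byte 3 (194): sum1=50, sum2=145
  after byte 4 (210): sum1=5, sum2=150
Checksum = sum2·256 + sum1 = 150·256 + 5 = 38405 = 0x9605.

9605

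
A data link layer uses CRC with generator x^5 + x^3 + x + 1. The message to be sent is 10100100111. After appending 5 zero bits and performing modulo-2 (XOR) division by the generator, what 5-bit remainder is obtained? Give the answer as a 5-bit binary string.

10111

Append 5 zeros: 1010010011100000. Divide by 101011 (XOR where the leading bit is 1):
  pos 0: 101001 XOR 101011 = 000010
  pos 4: 100011 XOR 101011 = 001000
  pos 6: 100010 XOR 101011 = 001001
  pos 8: 100100 XOR 101011 = 001111
  pos 10: 111100 XOR 101011 = 010111
Remainder (last 5 bits) = 10111. This is the CRC / FCS.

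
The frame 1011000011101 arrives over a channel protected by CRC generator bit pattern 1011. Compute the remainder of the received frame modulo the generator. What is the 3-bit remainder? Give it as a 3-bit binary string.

Modulo-2 division of 1011000011101 by 1011:
  pos 0: 1011 XOR 1011 = 0000
  pos 8: 1110 XOR 1011 = 0101
  pos 9: 1011 XOR 1011 = 0000
Remainder = 000 (zero — the frame passes the CRC check).

000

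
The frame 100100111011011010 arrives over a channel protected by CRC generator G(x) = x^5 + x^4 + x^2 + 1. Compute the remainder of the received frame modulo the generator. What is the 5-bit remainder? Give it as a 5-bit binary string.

00000

Modulo-2 division of 100100111011011010 by 110101:
  pos 0: 100100 XOR 110101 = 010001
  pos 1: 100011 XOR 110101 = 010110
  pos 2: 101101 XOR 110101 = 011000
  pos 3: 110001 XOR 110101 = 000100
  pos 6: 100011 XOR 110101 = 010110
  pos 7: 101100 XOR 110101 = 011001
  pos 8: 110011 XOR 110101 = 000110
  pos 11: 110101 XOR 110101 = 000000
Remainder = 00000 (zero — the frame passes the CRC check).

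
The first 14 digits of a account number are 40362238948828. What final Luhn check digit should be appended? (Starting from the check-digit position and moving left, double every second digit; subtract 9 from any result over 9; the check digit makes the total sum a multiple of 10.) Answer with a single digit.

Partial digits right→left: 8 2 8 8 4 9 8 3 2 2 6 3 0 4
Double every second digit counting from the check-digit position (so the 1st, 3rd, 5th, ... of the partial from the right).
  doubled (with −9 where >9): 7 7 8 7 4 3 0 → sum 36
  kept as-is: 2 8 9 3 2 3 4 → sum 31
Total = 36 + 31 = 67.
Check digit = (10 − (67 mod 10)) mod 10 = 3.

3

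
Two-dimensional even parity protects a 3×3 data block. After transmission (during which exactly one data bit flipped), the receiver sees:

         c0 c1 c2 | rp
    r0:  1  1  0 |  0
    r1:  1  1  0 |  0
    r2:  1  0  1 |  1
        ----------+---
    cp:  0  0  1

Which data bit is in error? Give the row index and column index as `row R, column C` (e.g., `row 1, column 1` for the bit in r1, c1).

Recompute each row's even parity and compare to rp:
  r0: data parity 0, sent rp 0 → ok
  r1: data parity 0, sent rp 0 → ok
  r2: data parity 0, sent rp 1 → mismatch
Recompute each column's even parity and compare to cp:
  c0: data parity 1, sent cp 0 → mismatch
  c1: data parity 0, sent cp 0 → ok
  c2: data parity 1, sent cp 1 → ok
Exactly one row (r2) and one column (c0) fail → the flipped bit is at their intersection.

row 2, column 0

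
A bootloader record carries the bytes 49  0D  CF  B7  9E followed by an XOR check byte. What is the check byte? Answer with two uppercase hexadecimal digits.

XOR the bytes together:
  start with 0x49
  0x49 ⊕ 0x0D = 0x44
  0x44 ⊕ 0xCF = 0x8B
  0x8B ⊕ 0xB7 = 0x3C
  0x3C ⊕ 0x9E = 0xA2

A2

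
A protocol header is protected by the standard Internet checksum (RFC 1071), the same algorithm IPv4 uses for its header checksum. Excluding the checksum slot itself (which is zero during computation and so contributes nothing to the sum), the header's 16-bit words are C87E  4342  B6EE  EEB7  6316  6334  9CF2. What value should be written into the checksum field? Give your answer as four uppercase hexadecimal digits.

One's-complement addition (fold any carry out of bit 15 back into bit 0):
  0xC87E + 0x4342 = 0x10BC0 → wrap carry → 0x0BC1
  0x0BC1 + 0xB6EE = 0x0C2AF
  0xC2AF + 0xEEB7 = 0x1B166 → wrap carry → 0xB167
  0xB167 + 0x6316 = 0x1147D → wrap carry → 0x147E
  0x147E + 0x6334 = 0x077B2
  0x77B2 + 0x9CF2 = 0x114A4 → wrap carry → 0x14A5
One's-complement sum = 0x14A5.
Checksum = ~0x14A5 & 0xFFFF = 0xEB5A.

EB5A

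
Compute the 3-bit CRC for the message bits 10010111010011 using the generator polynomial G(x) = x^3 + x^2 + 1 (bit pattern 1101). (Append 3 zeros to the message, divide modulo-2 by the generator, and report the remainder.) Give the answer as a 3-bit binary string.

111

Append 3 zeros: 10010111010011000. Divide by 1101 (XOR where the leading bit is 1):
  pos 0: 1001 XOR 1101 = 0100
  pos 1: 1000 XOR 1101 = 0101
  pos 2: 1011 XOR 1101 = 0110
  pos 3: 1101 XOR 1101 = 0000
  pos 7: 1010 XOR 1101 = 0111
  pos 8: 1110 XOR 1101 = 0011
  pos 10: 1111 XOR 1101 = 0010
  pos 12: 1000 XOR 1101 = 0101
  pos 13: 1010 XOR 1101 = 0111
Remainder (last 3 bits) = 111. This is the CRC / FCS.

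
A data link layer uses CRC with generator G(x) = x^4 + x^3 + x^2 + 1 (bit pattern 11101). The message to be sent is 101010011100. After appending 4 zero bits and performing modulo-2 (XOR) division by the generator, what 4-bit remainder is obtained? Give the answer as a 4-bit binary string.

Append 4 zeros: 1010100111000000. Divide by 11101 (XOR where the leading bit is 1):
  pos 0: 10101 XOR 11101 = 01000
  pos 1: 10000 XOR 11101 = 01101
  pos 2: 11010 XOR 11101 = 00111
  pos 4: 11111 XOR 11101 = 00010
  pos 7: 10100 XOR 11101 = 01001
  pos 8: 10010 XOR 11101 = 01111
  pos 9: 11110 XOR 11101 = 00011
Remainder (last 4 bits) = 1100. This is the CRC / FCS.

1100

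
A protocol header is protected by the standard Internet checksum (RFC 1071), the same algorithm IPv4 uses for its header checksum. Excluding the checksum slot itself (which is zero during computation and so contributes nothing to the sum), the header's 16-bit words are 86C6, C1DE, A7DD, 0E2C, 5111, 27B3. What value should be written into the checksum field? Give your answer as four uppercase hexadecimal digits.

888C

One's-complement addition (fold any carry out of bit 15 back into bit 0):
  0x86C6 + 0xC1DE = 0x148A4 → wrap carry → 0x48A5
  0x48A5 + 0xA7DD = 0x0F082
  0xF082 + 0x0E2C = 0x0FEAE
  0xFEAE + 0x5111 = 0x14FBF → wrap carry → 0x4FC0
  0x4FC0 + 0x27B3 = 0x07773
One's-complement sum = 0x7773.
Checksum = ~0x7773 & 0xFFFF = 0x888C.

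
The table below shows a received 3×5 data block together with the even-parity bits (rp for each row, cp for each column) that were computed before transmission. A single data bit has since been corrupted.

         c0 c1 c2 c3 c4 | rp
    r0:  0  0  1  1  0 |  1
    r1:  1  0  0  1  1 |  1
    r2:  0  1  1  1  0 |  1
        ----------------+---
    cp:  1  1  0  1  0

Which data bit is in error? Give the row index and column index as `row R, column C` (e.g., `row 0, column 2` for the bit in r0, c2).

Recompute each row's even parity and compare to rp:
  r0: data parity 0, sent rp 1 → mismatch
  r1: data parity 1, sent rp 1 → ok
  r2: data parity 1, sent rp 1 → ok
Recompute each column's even parity and compare to cp:
  c0: data parity 1, sent cp 1 → ok
  c1: data parity 1, sent cp 1 → ok
  c2: data parity 0, sent cp 0 → ok
  c3: data parity 1, sent cp 1 → ok
  c4: data parity 1, sent cp 0 → mismatch
Exactly one row (r0) and one column (c4) fail → the flipped bit is at their intersection.

row 0, column 4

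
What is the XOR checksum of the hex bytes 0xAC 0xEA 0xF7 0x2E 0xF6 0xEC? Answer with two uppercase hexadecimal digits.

85

XOR the bytes together:
  start with 0xAC
  0xAC ⊕ 0xEA = 0x46
  0x46 ⊕ 0xF7 = 0xB1
  0xB1 ⊕ 0x2E = 0x9F
  0x9F ⊕ 0xF6 = 0x69
  0x69 ⊕ 0xEC = 0x85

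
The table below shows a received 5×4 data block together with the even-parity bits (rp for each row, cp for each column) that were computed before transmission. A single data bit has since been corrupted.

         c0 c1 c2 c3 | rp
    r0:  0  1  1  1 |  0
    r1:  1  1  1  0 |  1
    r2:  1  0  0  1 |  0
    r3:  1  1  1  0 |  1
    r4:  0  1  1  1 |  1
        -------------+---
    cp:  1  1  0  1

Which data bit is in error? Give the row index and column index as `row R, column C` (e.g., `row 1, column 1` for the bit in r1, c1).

Recompute each row's even parity and compare to rp:
  r0: data parity 1, sent rp 0 → mismatch
  r1: data parity 1, sent rp 1 → ok
  r2: data parity 0, sent rp 0 → ok
  r3: data parity 1, sent rp 1 → ok
  r4: data parity 1, sent rp 1 → ok
Recompute each column's even parity and compare to cp:
  c0: data parity 1, sent cp 1 → ok
  c1: data parity 0, sent cp 1 → mismatch
  c2: data parity 0, sent cp 0 → ok
  c3: data parity 1, sent cp 1 → ok
Exactly one row (r0) and one column (c1) fail → the flipped bit is at their intersection.

row 0, column 1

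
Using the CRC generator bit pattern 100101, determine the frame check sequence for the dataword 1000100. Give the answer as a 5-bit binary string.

Append 5 zeros: 100010000000. Divide by 100101 (XOR where the leading bit is 1):
  pos 0: 100010 XOR 100101 = 000111
  pos 3: 111000 XOR 100101 = 011101
  pos 4: 111010 XOR 100101 = 011111
  pos 5: 111110 XOR 100101 = 011011
  pos 6: 110110 XOR 100101 = 010011
Remainder (last 5 bits) = 10011. This is the CRC / FCS.

10011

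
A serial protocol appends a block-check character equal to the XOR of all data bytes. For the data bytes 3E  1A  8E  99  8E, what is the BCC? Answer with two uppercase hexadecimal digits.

BD

XOR the bytes together:
  start with 0x3E
  0x3E ⊕ 0x1A = 0x24
  0x24 ⊕ 0x8E = 0xAA
  0xAA ⊕ 0x99 = 0x33
  0x33 ⊕ 0x8E = 0xBD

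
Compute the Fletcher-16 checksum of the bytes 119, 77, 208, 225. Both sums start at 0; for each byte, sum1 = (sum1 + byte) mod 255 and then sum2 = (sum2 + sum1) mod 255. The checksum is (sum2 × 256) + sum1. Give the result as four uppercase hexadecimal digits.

Running sums (mod 255):
  after byte 0 (119): sum1=119, sum2=119
  after byte 1 (77): sum1=196, sum2=60
  after byte 2 (208): sum1=149, sum2=209
  after byte 3 (225): sum1=119, sum2=73
Checksum = sum2·256 + sum1 = 73·256 + 119 = 18807 = 0x4977.

4977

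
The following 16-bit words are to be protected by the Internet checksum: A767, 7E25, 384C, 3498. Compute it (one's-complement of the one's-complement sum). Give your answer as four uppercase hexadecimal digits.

6D8E

One's-complement addition (fold any carry out of bit 15 back into bit 0):
  0xA767 + 0x7E25 = 0x1258C → wrap carry → 0x258D
  0x258D + 0x384C = 0x05DD9
  0x5DD9 + 0x3498 = 0x09271
One's-complement sum = 0x9271.
Checksum = ~0x9271 & 0xFFFF = 0x6D8E.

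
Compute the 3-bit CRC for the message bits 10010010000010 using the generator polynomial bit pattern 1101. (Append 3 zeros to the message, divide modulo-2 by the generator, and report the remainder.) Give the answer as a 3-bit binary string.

Append 3 zeros: 10010010000010000. Divide by 1101 (XOR where the leading bit is 1):
  pos 0: 1001 XOR 1101 = 0100
  pos 1: 1000 XOR 1101 = 0101
  pos 2: 1010 XOR 1101 = 0111
  pos 3: 1111 XOR 1101 = 0010
  pos 5: 1000 XOR 1101 = 0101
  pos 6: 1010 XOR 1101 = 0111
  pos 7: 1110 XOR 1101 = 0011
  pos 9: 1101 XOR 1101 = 0000
Remainder (last 3 bits) = 000. This is the CRC / FCS.

000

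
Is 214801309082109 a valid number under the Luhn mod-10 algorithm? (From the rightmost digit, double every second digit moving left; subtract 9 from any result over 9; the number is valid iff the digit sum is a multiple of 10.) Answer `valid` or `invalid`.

From the right, keep odd positions and double even positions (subtract 9 from any doubled value over 9):
  doubled (positions 2,4,...): 0 4 0 0 2 7 2 → sum 15
  kept (positions 1,3,...): 9 1 8 9 3 0 4 2 → sum 36
Total = 51.
51 mod 10 = 1, so the number is invalid.

invalid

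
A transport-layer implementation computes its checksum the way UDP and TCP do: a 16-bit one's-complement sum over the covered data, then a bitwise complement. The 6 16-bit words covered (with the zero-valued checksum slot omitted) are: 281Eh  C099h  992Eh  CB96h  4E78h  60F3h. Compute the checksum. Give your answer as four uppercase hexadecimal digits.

0317

One's-complement addition (fold any carry out of bit 15 back into bit 0):
  0x281E + 0xC099 = 0x0E8B7
  0xE8B7 + 0x992E = 0x181E5 → wrap carry → 0x81E6
  0x81E6 + 0xCB96 = 0x14D7C → wrap carry → 0x4D7D
  0x4D7D + 0x4E78 = 0x09BF5
  0x9BF5 + 0x60F3 = 0x0FCE8
One's-complement sum = 0xFCE8.
Checksum = ~0xFCE8 & 0xFFFF = 0x0317.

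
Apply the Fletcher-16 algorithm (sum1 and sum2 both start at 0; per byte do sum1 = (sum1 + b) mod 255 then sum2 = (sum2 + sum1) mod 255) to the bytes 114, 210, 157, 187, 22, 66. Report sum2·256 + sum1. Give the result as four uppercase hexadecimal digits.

Running sums (mod 255):
  after byte 0 (114): sum1=114, sum2=114
  after byte 1 (210): sum1=69, sum2=183
  after byte 2 (157): sum1=226, sum2=154
  after byte 3 (187): sum1=158, sum2=57
  after byte 4 (22): sum1=180, sum2=237
  after byte 5 (66): sum1=246, sum2=228
Checksum = sum2·256 + sum1 = 228·256 + 246 = 58614 = 0xE4F6.

E4F6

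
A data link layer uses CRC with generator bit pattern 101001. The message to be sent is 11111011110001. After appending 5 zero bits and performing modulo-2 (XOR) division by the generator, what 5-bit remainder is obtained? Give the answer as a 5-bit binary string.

Append 5 zeros: 1111101111000100000. Divide by 101001 (XOR where the leading bit is 1):
  pos 0: 111110 XOR 101001 = 010111
  pos 1: 101111 XOR 101001 = 000110
  pos 4: 110111 XOR 101001 = 011110
  pos 5: 111100 XOR 101001 = 010101
  pos 6: 101010 XOR 101001 = 000011
  pos 10: 110100 XOR 101001 = 011101
  pos 11: 111010 XOR 101001 = 010011
  pos 12: 100110 XOR 101001 = 001111
Remainder (last 5 bits) = 11110. This is the CRC / FCS.

11110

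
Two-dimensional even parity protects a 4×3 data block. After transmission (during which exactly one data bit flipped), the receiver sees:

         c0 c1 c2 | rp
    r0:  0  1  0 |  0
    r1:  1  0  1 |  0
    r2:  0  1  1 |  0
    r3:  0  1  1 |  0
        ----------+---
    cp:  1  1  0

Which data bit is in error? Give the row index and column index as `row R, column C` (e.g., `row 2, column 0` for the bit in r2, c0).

row 0, column 2

Recompute each row's even parity and compare to rp:
  r0: data parity 1, sent rp 0 → mismatch
  r1: data parity 0, sent rp 0 → ok
  r2: data parity 0, sent rp 0 → ok
  r3: data parity 0, sent rp 0 → ok
Recompute each column's even parity and compare to cp:
  c0: data parity 1, sent cp 1 → ok
  c1: data parity 1, sent cp 1 → ok
  c2: data parity 1, sent cp 0 → mismatch
Exactly one row (r0) and one column (c2) fail → the flipped bit is at their intersection.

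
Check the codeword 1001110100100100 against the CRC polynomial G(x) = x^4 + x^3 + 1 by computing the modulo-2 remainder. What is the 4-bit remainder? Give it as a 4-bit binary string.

0100

Modulo-2 division of 1001110100100100 by 11001:
  pos 0: 10011 XOR 11001 = 01010
  pos 1: 10101 XOR 11001 = 01100
  pos 2: 11000 XOR 11001 = 00001
  pos 6: 11001 XOR 11001 = 00000
Remainder = 0100 (nonzero — an error is detected).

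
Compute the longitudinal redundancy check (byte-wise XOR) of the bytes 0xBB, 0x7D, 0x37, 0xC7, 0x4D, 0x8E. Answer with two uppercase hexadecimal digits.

XOR the bytes together:
  start with 0xBB
  0xBB ⊕ 0x7D = 0xC6
  0xC6 ⊕ 0x37 = 0xF1
  0xF1 ⊕ 0xC7 = 0x36
  0x36 ⊕ 0x4D = 0x7B
  0x7B ⊕ 0x8E = 0xF5

F5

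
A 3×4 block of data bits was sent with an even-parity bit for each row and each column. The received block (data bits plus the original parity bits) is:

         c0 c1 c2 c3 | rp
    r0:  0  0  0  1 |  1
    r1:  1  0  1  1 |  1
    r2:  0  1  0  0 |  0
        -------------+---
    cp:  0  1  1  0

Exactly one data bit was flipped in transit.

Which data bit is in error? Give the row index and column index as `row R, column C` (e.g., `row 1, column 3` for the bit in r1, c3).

row 2, column 0

Recompute each row's even parity and compare to rp:
  r0: data parity 1, sent rp 1 → ok
  r1: data parity 1, sent rp 1 → ok
  r2: data parity 1, sent rp 0 → mismatch
Recompute each column's even parity and compare to cp:
  c0: data parity 1, sent cp 0 → mismatch
  c1: data parity 1, sent cp 1 → ok
  c2: data parity 1, sent cp 1 → ok
  c3: data parity 0, sent cp 0 → ok
Exactly one row (r2) and one column (c0) fail → the flipped bit is at their intersection.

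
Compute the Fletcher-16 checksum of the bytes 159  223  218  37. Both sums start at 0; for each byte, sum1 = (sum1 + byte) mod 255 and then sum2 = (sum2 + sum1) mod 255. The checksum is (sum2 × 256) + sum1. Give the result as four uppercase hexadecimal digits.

F87F

Running sums (mod 255):
  after byte 0 (159): sum1=159, sum2=159
  after byte 1 (223): sum1=127, sum2=31
  after byte 2 (218): sum1=90, sum2=121
  after byte 3 (37): sum1=127, sum2=248
Checksum = sum2·256 + sum1 = 248·256 + 127 = 63615 = 0xF87F.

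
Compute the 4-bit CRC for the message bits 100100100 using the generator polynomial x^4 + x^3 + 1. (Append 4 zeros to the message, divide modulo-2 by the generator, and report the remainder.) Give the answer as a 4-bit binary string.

1001

Append 4 zeros: 1001001000000. Divide by 11001 (XOR where the leading bit is 1):
  pos 0: 10010 XOR 11001 = 01011
  pos 1: 10110 XOR 11001 = 01111
  pos 2: 11111 XOR 11001 = 00110
  pos 4: 11000 XOR 11001 = 00001
  pos 8: 10000 XOR 11001 = 01001
Remainder (last 4 bits) = 1001. This is the CRC / FCS.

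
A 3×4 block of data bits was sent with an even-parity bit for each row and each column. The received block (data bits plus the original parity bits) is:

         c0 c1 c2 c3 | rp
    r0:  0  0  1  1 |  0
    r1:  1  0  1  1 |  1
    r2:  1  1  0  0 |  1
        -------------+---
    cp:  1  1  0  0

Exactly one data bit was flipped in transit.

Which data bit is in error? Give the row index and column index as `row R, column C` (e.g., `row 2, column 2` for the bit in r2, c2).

row 2, column 0

Recompute each row's even parity and compare to rp:
  r0: data parity 0, sent rp 0 → ok
  r1: data parity 1, sent rp 1 → ok
  r2: data parity 0, sent rp 1 → mismatch
Recompute each column's even parity and compare to cp:
  c0: data parity 0, sent cp 1 → mismatch
  c1: data parity 1, sent cp 1 → ok
  c2: data parity 0, sent cp 0 → ok
  c3: data parity 0, sent cp 0 → ok
Exactly one row (r2) and one column (c0) fail → the flipped bit is at their intersection.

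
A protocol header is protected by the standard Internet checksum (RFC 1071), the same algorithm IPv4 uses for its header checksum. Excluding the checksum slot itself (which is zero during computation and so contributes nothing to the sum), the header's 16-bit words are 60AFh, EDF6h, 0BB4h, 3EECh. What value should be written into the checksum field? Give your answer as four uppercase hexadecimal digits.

One's-complement addition (fold any carry out of bit 15 back into bit 0):
  0x60AF + 0xEDF6 = 0x14EA5 → wrap carry → 0x4EA6
  0x4EA6 + 0x0BB4 = 0x05A5A
  0x5A5A + 0x3EEC = 0x09946
One's-complement sum = 0x9946.
Checksum = ~0x9946 & 0xFFFF = 0x66B9.

66B9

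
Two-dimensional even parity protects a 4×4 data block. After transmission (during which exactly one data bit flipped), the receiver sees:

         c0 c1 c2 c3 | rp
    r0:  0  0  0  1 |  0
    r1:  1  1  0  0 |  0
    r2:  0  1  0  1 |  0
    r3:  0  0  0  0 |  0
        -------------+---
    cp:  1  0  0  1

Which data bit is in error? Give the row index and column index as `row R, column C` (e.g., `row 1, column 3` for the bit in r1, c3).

Recompute each row's even parity and compare to rp:
  r0: data parity 1, sent rp 0 → mismatch
  r1: data parity 0, sent rp 0 → ok
  r2: data parity 0, sent rp 0 → ok
  r3: data parity 0, sent rp 0 → ok
Recompute each column's even parity and compare to cp:
  c0: data parity 1, sent cp 1 → ok
  c1: data parity 0, sent cp 0 → ok
  c2: data parity 0, sent cp 0 → ok
  c3: data parity 0, sent cp 1 → mismatch
Exactly one row (r0) and one column (c3) fail → the flipped bit is at their intersection.

row 0, column 3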